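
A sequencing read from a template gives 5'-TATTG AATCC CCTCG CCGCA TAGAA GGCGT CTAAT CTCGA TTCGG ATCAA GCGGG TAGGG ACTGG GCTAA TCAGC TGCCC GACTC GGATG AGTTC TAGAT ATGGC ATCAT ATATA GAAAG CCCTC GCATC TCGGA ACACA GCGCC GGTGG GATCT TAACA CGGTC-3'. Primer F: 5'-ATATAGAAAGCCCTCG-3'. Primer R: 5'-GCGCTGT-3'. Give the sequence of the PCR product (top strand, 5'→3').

Forward primer ATATAGAAAGCCCTCG is found on the top strand at positions 111–126.
Taking the reverse complement of GCGCTGT gives ACAGCGC, found at positions 138–144 on the template; the primer anneals here to the top strand with its 3' end pointing upstream.
The product is the template from position 111 through 144 (34 bp).

5'-ATATAGAAAGCCCTCGCATCTCGGAACACAGCGC-3'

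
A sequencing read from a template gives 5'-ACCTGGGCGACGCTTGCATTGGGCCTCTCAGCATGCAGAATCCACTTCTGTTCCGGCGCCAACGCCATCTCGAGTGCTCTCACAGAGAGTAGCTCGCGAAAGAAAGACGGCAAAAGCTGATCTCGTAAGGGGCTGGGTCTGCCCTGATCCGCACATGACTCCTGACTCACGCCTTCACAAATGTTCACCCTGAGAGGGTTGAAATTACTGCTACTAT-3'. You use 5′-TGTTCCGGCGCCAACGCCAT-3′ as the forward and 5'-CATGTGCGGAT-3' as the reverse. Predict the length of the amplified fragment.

Forward primer TGTTCCGGCGCCAACGCCAT is found on the top strand at positions 49–68.
Reverse complement of the reverse primer: ATCCGCACATG. This occurs on the top strand at positions 147–157.
Product length = (reverse-primer end) − (forward-primer start) + 1 = 157 − 49 + 1 = 109 bp.

109 bp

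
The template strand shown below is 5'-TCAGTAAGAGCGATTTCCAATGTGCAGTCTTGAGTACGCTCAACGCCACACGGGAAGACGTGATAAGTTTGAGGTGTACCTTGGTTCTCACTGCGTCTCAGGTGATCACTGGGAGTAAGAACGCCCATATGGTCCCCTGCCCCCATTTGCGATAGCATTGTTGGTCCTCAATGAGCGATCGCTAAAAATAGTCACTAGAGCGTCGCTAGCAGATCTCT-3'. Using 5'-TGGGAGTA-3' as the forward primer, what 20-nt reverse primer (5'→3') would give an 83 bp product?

The forward primer binds at positions 110–117, so an 83 bp product ends at position 110 + 83 − 1 = 192.
The reverse primer anneals to the top strand over positions 173–192, i.e. to GAGCGATCGCTAAAAATAGT.
Its sequence written 5'→3' is the reverse complement: ACTATTTTTAGCGATCGCTC.

5'-ACTATTTTTAGCGATCGCTC-3'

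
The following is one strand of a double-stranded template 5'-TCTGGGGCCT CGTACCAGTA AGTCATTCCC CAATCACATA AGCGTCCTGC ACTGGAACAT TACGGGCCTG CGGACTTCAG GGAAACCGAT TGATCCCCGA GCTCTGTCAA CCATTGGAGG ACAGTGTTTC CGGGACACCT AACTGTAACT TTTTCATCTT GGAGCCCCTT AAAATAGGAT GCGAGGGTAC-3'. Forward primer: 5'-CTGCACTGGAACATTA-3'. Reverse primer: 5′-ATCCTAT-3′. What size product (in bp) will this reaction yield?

Forward primer CTGCACTGGAACATTA is found on the top strand at positions 47–62.
Taking the reverse complement of ATCCTAT gives ATAGGAT, found at positions 174–180 on the template; the primer anneals here to the top strand with its 3' end pointing upstream.
Product length = (reverse-primer end) − (forward-primer start) + 1 = 180 − 47 + 1 = 134 bp.

134 bp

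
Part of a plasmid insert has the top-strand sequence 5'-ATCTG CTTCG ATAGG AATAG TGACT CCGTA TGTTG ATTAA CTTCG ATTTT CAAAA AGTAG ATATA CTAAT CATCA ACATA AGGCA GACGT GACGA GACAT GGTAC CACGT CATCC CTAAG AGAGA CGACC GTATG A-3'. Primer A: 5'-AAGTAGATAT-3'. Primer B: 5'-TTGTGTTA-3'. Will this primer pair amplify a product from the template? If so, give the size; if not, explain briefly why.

No product — primer B has no binding site in the template.

Primer B (TTGTGTTA) does not match the top strand, and its reverse complement TAACACAA does not match either.
With no annealing site for primer B, no amplification occurs.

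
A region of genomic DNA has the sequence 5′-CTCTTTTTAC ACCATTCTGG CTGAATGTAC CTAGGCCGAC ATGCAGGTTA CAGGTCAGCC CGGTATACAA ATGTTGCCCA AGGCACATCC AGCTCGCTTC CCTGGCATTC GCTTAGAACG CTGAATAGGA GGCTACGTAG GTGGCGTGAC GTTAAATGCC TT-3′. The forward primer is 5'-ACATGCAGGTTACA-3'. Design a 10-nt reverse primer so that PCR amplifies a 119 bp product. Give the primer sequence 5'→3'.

5'-ATTTAACGTC-3'

The forward primer binds at positions 39–52, so a 119 bp product ends at position 39 + 119 − 1 = 157.
The reverse primer anneals to the top strand over positions 148–157, i.e. to GACGTTAAAT.
Its sequence written 5'→3' is the reverse complement: ATTTAACGTC.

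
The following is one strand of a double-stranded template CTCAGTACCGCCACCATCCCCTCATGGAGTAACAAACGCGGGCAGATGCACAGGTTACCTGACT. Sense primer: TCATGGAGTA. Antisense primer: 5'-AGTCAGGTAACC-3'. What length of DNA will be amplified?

Forward primer TCATGGAGTA is found on the top strand at positions 22–31.
Reverse complement of the reverse primer: GGTTACCTGACT. This occurs on the top strand at positions 53–64.
Product length = (reverse-primer end) − (forward-primer start) + 1 = 64 − 22 + 1 = 43 bp.

43 bp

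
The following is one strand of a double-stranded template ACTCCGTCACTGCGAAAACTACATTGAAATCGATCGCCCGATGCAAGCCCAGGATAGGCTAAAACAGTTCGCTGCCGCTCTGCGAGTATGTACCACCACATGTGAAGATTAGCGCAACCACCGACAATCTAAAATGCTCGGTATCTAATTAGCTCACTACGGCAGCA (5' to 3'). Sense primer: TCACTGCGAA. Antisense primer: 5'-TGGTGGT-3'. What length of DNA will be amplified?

The forward primer matches the template at positions 7–16.
Taking the reverse complement of TGGTGGT gives ACCACCA, found at positions 92–98 on the template; the primer anneals here to the top strand with its 3' end pointing upstream.
Amplicon spans positions 7–98: 92 bp.

92 bp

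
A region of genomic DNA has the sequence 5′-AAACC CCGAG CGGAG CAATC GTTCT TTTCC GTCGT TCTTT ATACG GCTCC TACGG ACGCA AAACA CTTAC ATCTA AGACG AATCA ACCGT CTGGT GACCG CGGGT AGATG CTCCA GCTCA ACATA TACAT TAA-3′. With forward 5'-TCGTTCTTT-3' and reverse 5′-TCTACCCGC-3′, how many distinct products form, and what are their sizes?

The forward primer TCGTTCTTT matches the top strand at positions 19–27, 32–40.
The reverse primer's reverse complement is GCGGGTAGA, matching at positions 100–108.
Each forward site pairs with the reverse site to give a product ending at position 108: sizes 90, 77 bp.

Two products: 90 bp, 77 bp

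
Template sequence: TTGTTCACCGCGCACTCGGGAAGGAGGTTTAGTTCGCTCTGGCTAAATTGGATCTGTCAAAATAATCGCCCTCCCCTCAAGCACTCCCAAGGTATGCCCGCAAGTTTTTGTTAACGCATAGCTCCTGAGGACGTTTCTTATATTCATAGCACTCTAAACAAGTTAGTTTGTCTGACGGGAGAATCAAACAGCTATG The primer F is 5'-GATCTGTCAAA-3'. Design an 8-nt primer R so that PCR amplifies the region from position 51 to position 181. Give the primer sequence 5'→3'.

5'-CTCCCGTC-3'

The product's 3' end on the top strand is position 181.
The reverse primer anneals to the top strand over positions 174–181, i.e. to GACGGGAG.
Its sequence written 5'→3' is the reverse complement: CTCCCGTC.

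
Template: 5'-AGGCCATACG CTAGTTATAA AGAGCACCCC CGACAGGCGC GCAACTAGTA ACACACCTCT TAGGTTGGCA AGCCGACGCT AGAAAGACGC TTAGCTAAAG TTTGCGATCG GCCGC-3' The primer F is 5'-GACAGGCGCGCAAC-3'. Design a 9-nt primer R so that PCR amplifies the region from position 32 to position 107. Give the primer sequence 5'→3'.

The product's 3' end on the top strand is position 107.
The reverse primer anneals to the top strand over positions 99–107, i.e. to AGTTTGCGA.
Its sequence written 5'→3' is the reverse complement: TCGCAAACT.

5'-TCGCAAACT-3'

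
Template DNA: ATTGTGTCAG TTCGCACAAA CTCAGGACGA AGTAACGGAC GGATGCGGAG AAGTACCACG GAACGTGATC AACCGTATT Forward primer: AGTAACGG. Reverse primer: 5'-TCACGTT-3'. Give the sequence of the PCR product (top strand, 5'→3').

5'-AGTAACGGACGGATGCGGAGAAGTACCACGGAACGTGA-3'

Scanning the template, AGTAACGG occurs at positions 31–38; this primer anneals to the bottom strand there with its 3' end pointing downstream.
Taking the reverse complement of TCACGTT gives AACGTGA, found at positions 62–68 on the template; the primer anneals here to the top strand with its 3' end pointing upstream.
The product is the template from position 31 through 68 (38 bp).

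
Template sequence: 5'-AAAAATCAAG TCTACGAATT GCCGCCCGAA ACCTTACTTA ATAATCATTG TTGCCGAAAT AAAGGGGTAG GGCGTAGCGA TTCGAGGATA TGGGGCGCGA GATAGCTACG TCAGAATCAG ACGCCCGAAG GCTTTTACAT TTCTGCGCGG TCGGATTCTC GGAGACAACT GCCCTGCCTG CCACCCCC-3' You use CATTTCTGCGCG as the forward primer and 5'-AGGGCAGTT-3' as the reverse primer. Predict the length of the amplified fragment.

38 bp

Scanning the template, CATTTCTGCGCG occurs at positions 138–149; this primer anneals to the bottom strand there with its 3' end pointing downstream.
The reverse primer's reverse complement is AACTGCCCT, which matches the template at positions 167–175.
Amplicon spans positions 138–175: 38 bp.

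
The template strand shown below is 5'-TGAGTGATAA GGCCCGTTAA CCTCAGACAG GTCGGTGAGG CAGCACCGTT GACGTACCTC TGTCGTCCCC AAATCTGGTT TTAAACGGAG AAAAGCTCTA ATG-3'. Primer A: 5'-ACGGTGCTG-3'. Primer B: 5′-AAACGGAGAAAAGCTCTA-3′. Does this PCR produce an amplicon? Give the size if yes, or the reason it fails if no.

No product — the primers' 3' ends point away from each other.

Primer A (ACGGTGCTG) has reverse complement CAGCACCGT, which matches the top strand at positions 41–49; primer A anneals to the top strand there with its 3' end pointing upstream toward position 41.
Primer B (AAACGGAGAAAAGCTCTA) matches the top strand directly at positions 83–100; it anneals to the bottom strand with its 3' end pointing downstream toward position 100.
The 3' ends diverge (primer A extends toward position 1, primer B toward position 103), so the primers never converge on a shared product.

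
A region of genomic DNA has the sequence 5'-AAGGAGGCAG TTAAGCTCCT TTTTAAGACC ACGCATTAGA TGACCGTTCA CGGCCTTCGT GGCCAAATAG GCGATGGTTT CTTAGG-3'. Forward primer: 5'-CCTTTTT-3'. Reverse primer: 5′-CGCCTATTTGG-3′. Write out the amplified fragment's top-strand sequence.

Forward primer CCTTTTT is found on the top strand at positions 18–24.
The reverse primer's reverse complement is CCAAATAGGCG, which matches the template at positions 63–73.
The product is the template from position 18 through 73 (56 bp).

5'-CCTTTTTAAGACCACGCATTAGATGACCGTTCACGGCCTTCGTGGCCAAATAGGCG-3'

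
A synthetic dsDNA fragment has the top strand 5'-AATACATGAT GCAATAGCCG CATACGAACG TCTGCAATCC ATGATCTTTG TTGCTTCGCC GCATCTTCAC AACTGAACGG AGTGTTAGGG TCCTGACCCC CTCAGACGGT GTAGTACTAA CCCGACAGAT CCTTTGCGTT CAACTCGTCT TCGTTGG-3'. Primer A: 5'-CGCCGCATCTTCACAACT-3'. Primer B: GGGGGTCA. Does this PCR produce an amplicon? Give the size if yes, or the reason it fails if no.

Yes — a 45 bp product.

Primer A (CGCCGCATCTTCACAACT) matches the top strand at positions 57–74; it acts as a forward primer.
Primer B's reverse complement is TGACCCCC, matching the top strand at positions 94–101; it acts as a reverse primer.
The 3' ends face each other across positions 57–101, giving a 45 bp product.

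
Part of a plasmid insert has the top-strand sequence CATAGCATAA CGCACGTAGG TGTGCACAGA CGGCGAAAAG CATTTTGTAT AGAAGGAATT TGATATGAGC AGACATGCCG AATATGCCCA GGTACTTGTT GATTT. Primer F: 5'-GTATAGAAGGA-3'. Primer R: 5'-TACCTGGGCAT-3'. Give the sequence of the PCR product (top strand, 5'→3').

Scanning the template, GTATAGAAGGA occurs at positions 47–57; this primer anneals to the bottom strand there with its 3' end pointing downstream.
Taking the reverse complement of TACCTGGGCAT gives ATGCCCAGGTA, found at positions 84–94 on the template; the primer anneals here to the top strand with its 3' end pointing upstream.
The product is the template from position 47 through 94 (48 bp).

5'-GTATAGAAGGAATTTGATATGAGCAGACATGCCGAATATGCCCAGGTA-3'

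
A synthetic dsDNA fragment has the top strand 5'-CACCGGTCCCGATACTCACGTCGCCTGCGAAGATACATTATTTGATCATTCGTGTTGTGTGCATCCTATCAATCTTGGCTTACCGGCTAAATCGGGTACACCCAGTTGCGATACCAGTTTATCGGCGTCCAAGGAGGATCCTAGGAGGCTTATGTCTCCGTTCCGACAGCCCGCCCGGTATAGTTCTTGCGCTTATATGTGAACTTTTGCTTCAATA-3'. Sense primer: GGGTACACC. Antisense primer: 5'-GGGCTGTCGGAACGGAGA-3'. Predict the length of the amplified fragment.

79 bp

Scanning the template, GGGTACACC occurs at positions 94–102; this primer anneals to the bottom strand there with its 3' end pointing downstream.
Taking the reverse complement of GGGCTGTCGGAACGGAGA gives TCTCCGTTCCGACAGCCC, found at positions 155–172 on the template; the primer anneals here to the top strand with its 3' end pointing upstream.
Amplicon spans positions 94–172: 79 bp.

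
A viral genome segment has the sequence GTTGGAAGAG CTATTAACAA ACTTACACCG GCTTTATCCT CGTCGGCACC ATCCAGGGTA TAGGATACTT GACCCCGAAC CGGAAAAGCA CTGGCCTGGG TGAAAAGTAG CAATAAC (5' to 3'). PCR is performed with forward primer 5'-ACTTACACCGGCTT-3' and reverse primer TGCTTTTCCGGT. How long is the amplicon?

70 bp

Scanning the template, ACTTACACCGGCTT occurs at positions 21–34; this primer anneals to the bottom strand there with its 3' end pointing downstream.
Taking the reverse complement of TGCTTTTCCGGT gives ACCGGAAAAGCA, found at positions 79–90 on the template; the primer anneals here to the top strand with its 3' end pointing upstream.
The product runs from position 21 to position 90, so its length is 90 − 21 + 1 = 70 bp.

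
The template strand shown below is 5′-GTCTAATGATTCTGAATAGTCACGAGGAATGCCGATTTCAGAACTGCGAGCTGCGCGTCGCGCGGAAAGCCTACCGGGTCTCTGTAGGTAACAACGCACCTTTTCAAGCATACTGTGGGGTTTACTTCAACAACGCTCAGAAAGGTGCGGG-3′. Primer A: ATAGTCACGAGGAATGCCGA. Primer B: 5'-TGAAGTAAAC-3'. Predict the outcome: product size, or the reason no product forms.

Yes — a 114 bp product.

Primer A (ATAGTCACGAGGAATGCCGA) matches the top strand at positions 16–35; it acts as a forward primer.
Primer B's reverse complement is GTTTACTTCA, matching the top strand at positions 120–129; it acts as a reverse primer.
The 3' ends face each other across positions 16–129, giving a 114 bp product.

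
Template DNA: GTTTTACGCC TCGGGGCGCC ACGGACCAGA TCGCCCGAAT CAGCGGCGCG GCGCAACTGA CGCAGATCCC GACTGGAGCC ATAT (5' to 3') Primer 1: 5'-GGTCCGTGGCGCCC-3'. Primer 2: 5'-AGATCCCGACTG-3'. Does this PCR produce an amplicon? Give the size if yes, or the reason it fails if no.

Primer 1 (GGTCCGTGGCGCCC) has reverse complement GGGCGCCACGGACC, which matches the top strand at positions 14–27; primer 1 anneals to the top strand there with its 3' end pointing upstream toward position 14.
Primer 2 (AGATCCCGACTG) matches the top strand directly at positions 64–75; it anneals to the bottom strand with its 3' end pointing downstream toward position 75.
The 3' ends diverge (primer 1 extends toward position 1, primer 2 toward position 84), so the primers never converge on a shared product.

No product — the primers' 3' ends point away from each other.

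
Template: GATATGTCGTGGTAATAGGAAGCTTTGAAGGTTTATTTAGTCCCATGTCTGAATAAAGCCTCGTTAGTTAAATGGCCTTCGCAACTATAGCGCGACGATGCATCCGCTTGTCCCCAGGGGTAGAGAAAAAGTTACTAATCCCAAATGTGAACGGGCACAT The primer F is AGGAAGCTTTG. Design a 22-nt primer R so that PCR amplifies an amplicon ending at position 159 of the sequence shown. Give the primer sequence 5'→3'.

The forward primer binds at positions 17–27; the product's 3' end on the top strand is position 159.
The reverse primer anneals to the top strand over positions 138–159, i.e. to ATCCCAAATGTGAACGGGCACA.
Its sequence written 5'→3' is the reverse complement: TGTGCCCGTTCACATTTGGGAT.

5'-TGTGCCCGTTCACATTTGGGAT-3'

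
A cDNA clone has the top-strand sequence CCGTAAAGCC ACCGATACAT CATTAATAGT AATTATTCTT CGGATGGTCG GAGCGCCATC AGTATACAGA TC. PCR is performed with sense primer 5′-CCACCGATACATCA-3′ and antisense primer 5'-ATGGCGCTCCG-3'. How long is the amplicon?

Scanning the template, CCACCGATACATCA occurs at positions 9–22; this primer anneals to the bottom strand there with its 3' end pointing downstream.
The reverse primer's reverse complement is CGGAGCGCCAT, which matches the template at positions 49–59.
Amplicon spans positions 9–59: 51 bp.

51 bp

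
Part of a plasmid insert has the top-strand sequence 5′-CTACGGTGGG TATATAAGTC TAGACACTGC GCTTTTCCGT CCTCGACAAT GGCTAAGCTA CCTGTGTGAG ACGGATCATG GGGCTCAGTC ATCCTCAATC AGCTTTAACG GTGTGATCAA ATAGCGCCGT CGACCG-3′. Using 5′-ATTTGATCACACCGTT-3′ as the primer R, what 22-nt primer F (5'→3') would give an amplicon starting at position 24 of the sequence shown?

5'-ACACTGCGCTTTTCCGTCCTCG-3'

The reverse primer's reverse complement AACGGTGTGATCAAAT matches the template at positions 107–122; the product starts at position 24.
The forward primer is identical to the top strand over positions 24–45: ACACTGCGCTTTTCCGTCCTCG.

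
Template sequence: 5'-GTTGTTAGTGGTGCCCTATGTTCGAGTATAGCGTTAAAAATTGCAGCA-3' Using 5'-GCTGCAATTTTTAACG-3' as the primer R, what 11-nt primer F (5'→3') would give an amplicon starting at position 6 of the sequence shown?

5'-TAGTGGTGCCC-3'

The reverse primer's reverse complement CGTTAAAAATTGCAGC matches the template at positions 32–47; the product starts at position 6.
The forward primer is identical to the top strand over positions 6–16: TAGTGGTGCCC.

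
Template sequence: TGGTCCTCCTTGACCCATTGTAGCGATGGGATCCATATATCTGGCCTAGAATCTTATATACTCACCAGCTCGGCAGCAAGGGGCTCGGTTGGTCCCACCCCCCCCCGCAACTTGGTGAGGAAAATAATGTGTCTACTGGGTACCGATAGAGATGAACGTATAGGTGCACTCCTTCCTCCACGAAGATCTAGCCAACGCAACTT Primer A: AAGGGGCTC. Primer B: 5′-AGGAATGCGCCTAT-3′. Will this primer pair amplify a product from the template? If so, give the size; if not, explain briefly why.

Primer B (AGGAATGCGCCTAT) does not match the top strand, and its reverse complement ATAGGCGCATTCCT does not match either.
With no annealing site for primer B, no amplification occurs.

No product — primer B has no binding site in the template.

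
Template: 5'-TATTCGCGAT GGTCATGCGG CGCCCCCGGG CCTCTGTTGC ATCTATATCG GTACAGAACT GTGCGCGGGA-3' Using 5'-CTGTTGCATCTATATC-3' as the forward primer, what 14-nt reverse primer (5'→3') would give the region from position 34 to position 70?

5'-TCCCGCGCACAGTT-3'

The product's 3' end on the top strand is position 70.
The reverse primer anneals to the top strand over positions 57–70, i.e. to AACTGTGCGCGGGA.
Its sequence written 5'→3' is the reverse complement: TCCCGCGCACAGTT.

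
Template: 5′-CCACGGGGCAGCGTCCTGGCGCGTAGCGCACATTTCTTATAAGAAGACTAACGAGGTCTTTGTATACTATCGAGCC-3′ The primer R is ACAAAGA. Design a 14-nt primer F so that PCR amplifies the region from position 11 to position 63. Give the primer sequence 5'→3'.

5'-GCGTCCTGGCGCGT-3'

The reverse primer's reverse complement TCTTTGT matches the template at positions 57–63; the product starts at position 11.
The forward primer is identical to the top strand over positions 11–24: GCGTCCTGGCGCGT.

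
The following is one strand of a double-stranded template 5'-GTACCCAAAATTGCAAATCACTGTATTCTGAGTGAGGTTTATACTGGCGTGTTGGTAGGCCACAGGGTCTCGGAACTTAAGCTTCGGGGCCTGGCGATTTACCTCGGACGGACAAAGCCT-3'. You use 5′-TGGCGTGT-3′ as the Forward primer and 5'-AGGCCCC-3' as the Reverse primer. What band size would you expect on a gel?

The forward primer matches the template at positions 45–52.
Taking the reverse complement of AGGCCCC gives GGGGCCT, found at positions 86–92 on the template; the primer anneals here to the top strand with its 3' end pointing upstream.
The product runs from position 45 to position 92, so its length is 92 − 45 + 1 = 48 bp.

48 bp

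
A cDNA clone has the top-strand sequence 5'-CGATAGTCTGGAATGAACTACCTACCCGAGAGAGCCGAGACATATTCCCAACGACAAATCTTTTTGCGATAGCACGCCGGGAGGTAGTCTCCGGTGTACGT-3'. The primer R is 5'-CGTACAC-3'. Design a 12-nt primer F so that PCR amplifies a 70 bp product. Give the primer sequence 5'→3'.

5'-AGAGCCGAGACA-3'

The reverse primer's reverse complement GTGTACG matches the template at positions 94–100, so the product ends at position 100.
A 70 bp product then starts at position 100 − 70 + 1 = 31.
The forward primer is identical to the top strand there: AGAGCCGAGACA.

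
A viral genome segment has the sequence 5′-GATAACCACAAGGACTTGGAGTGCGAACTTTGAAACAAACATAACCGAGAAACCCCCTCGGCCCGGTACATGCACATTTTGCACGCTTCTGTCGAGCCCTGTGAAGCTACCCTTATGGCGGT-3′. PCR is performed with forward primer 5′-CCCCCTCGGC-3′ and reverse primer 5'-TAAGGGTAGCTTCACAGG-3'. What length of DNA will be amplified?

Scanning the template, CCCCCTCGGC occurs at positions 53–62; this primer anneals to the bottom strand there with its 3' end pointing downstream.
Reverse complement of the reverse primer: CCTGTGAAGCTACCCTTA. This occurs on the top strand at positions 98–115.
Amplicon spans positions 53–115: 63 bp.

63 bp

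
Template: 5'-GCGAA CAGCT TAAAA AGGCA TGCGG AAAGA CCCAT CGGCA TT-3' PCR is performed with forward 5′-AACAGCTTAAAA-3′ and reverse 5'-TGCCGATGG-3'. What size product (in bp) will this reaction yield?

The forward primer matches the template at positions 4–15.
Taking the reverse complement of TGCCGATGG gives CCATCGGCA, found at positions 32–40 on the template; the primer anneals here to the top strand with its 3' end pointing upstream.
Product length = (reverse-primer end) − (forward-primer start) + 1 = 40 − 4 + 1 = 37 bp.

37 bp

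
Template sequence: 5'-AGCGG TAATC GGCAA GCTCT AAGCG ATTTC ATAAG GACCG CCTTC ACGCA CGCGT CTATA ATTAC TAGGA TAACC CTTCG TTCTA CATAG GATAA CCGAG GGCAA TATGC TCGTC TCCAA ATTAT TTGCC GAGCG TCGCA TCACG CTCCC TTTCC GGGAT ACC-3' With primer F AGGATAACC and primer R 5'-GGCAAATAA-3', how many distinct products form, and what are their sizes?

The forward primer AGGATAACC matches the top strand at positions 67–75, 89–97.
The reverse primer's reverse complement is TTATTTGCC, matching at positions 122–130.
Each forward site pairs with the reverse site to give a product ending at position 130: sizes 64, 42 bp.

Two products: 64 bp, 42 bp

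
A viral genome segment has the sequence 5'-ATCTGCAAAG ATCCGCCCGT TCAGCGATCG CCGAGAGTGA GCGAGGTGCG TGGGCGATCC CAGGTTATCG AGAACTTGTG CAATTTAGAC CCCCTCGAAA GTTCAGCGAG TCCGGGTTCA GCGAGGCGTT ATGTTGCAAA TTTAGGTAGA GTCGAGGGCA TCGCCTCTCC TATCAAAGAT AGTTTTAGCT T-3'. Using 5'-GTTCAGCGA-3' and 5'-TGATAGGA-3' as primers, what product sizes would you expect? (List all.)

157 bp, 75 bp, 60 bp

The forward primer GTTCAGCGA matches the top strand at positions 19–27, 101–109, 116–124.
The reverse primer's reverse complement is TCCTATCA, matching at positions 168–175.
Each forward site pairs with the reverse site to give a product ending at position 175: sizes 157, 75, 60 bp.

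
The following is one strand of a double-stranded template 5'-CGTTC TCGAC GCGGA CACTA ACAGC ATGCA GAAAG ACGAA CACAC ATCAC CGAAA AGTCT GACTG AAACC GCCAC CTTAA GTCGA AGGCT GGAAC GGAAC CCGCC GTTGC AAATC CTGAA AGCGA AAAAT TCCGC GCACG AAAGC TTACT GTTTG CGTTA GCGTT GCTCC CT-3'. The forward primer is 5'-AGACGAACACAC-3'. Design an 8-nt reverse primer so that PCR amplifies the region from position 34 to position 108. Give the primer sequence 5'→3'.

The product's 3' end on the top strand is position 108.
The reverse primer anneals to the top strand over positions 101–108, i.e. to CCGCCGTT.
Its sequence written 5'→3' is the reverse complement: AACGGCGG.

5'-AACGGCGG-3'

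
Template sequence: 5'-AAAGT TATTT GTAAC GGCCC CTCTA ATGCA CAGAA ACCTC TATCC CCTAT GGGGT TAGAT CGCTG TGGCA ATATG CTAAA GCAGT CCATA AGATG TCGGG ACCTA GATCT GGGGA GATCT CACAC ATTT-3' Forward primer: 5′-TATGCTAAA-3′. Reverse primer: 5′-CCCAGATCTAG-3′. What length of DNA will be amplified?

The forward primer matches the template at positions 72–80.
Reverse complement of the reverse primer: CTAGATCTGGG. This occurs on the top strand at positions 103–113.
The product runs from position 72 to position 113, so its length is 113 − 72 + 1 = 42 bp.

42 bp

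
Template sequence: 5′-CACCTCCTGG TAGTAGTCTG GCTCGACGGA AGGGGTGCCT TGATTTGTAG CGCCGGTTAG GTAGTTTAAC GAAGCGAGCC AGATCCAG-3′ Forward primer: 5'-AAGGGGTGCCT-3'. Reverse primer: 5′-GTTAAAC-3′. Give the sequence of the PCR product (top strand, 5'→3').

The forward primer matches the template at positions 30–40.
Taking the reverse complement of GTTAAAC gives GTTTAAC, found at positions 64–70 on the template; the primer anneals here to the top strand with its 3' end pointing upstream.
The product is the template from position 30 through 70 (41 bp).

5'-AAGGGGTGCCTTGATTTGTAGCGCCGGTTAGGTAGTTTAAC-3'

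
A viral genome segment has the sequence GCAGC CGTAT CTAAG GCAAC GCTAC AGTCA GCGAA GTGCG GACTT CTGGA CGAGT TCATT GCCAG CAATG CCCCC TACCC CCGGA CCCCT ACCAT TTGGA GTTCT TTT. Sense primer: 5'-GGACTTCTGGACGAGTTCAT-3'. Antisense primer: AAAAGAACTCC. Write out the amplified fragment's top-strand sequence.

5'-GGACTTCTGGACGAGTTCATTGCCAGCAATGCCCCCTACCCCCGGACCCCTACCATTTGGAGTTCTTTT-3'

Forward primer GGACTTCTGGACGAGTTCAT is found on the top strand at positions 40–59.
Reverse complement of the reverse primer: GGAGTTCTTTT. This occurs on the top strand at positions 98–108.
The product is the template from position 40 through 108 (69 bp).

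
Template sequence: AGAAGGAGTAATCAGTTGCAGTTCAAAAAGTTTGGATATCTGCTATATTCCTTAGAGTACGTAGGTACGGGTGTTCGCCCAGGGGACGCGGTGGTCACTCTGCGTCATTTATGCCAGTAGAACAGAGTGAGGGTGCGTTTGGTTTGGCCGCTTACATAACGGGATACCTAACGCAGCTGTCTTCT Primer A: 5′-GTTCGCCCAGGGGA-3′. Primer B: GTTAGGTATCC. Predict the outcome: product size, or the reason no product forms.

Yes — a 100 bp product.

Primer A (GTTCGCCCAGGGGA) matches the top strand at positions 73–86; it acts as a forward primer.
Primer B's reverse complement is GGATACCTAAC, matching the top strand at positions 162–172; it acts as a reverse primer.
The 3' ends face each other across positions 73–172, giving a 100 bp product.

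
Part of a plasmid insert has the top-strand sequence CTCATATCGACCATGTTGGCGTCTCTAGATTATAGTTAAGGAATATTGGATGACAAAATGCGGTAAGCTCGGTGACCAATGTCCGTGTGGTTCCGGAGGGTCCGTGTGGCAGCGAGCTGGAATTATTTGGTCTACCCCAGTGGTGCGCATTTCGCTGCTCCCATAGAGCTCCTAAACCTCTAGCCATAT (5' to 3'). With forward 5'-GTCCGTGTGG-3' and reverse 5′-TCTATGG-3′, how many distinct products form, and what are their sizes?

Two products: 87 bp, 68 bp

The forward primer GTCCGTGTGG matches the top strand at positions 81–90, 100–109.
The reverse primer's reverse complement is CCATAGA, matching at positions 161–167.
Each forward site pairs with the reverse site to give a product ending at position 167: sizes 87, 68 bp.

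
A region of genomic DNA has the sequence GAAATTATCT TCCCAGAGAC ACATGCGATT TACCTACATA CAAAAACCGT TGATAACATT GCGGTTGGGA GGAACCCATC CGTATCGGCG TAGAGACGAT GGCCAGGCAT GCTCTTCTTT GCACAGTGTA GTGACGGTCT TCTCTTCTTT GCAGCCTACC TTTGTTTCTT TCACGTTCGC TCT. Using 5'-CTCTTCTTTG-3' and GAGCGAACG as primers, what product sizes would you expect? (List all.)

The forward primer CTCTTCTTTG matches the top strand at positions 112–121, 142–151.
The reverse primer's reverse complement is CGTTCGCTC, matching at positions 174–182.
Each forward site pairs with the reverse site to give a product ending at position 182: sizes 71, 41 bp.

71 bp, 41 bp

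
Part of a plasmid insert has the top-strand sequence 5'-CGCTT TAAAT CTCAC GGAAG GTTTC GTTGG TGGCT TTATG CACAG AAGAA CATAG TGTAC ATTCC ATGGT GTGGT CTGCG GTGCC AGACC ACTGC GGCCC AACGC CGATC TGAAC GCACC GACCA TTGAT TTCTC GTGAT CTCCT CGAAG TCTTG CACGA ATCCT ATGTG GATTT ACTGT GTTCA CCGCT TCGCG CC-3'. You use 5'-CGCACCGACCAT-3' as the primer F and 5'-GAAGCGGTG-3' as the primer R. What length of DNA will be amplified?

78 bp

Forward primer CGCACCGACCAT is found on the top strand at positions 115–126.
Taking the reverse complement of GAAGCGGTG gives CACCGCTTC, found at positions 184–192 on the template; the primer anneals here to the top strand with its 3' end pointing upstream.
The product runs from position 115 to position 192, so its length is 192 − 115 + 1 = 78 bp.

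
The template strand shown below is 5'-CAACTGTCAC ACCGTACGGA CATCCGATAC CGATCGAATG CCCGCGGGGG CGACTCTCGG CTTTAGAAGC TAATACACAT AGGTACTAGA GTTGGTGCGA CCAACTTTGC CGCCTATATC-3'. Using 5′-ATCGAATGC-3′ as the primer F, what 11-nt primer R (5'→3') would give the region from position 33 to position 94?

5'-CAACTCTAGTA-3'

The product's 3' end on the top strand is position 94.
The reverse primer anneals to the top strand over positions 84–94, i.e. to TACTAGAGTTG.
Its sequence written 5'→3' is the reverse complement: CAACTCTAGTA.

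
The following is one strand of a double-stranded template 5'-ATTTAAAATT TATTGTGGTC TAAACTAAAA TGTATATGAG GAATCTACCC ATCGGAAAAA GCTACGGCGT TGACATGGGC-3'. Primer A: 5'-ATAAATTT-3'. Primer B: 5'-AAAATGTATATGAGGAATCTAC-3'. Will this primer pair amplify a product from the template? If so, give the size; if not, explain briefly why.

No product — the primers' 3' ends point away from each other.

Primer A (ATAAATTT) has reverse complement AAATTTAT, which matches the top strand at positions 6–13; primer A anneals to the top strand there with its 3' end pointing upstream toward position 6.
Primer B (AAAATGTATATGAGGAATCTAC) matches the top strand directly at positions 27–48; it anneals to the bottom strand with its 3' end pointing downstream toward position 48.
The 3' ends diverge (primer A extends toward position 1, primer B toward position 80), so the primers never converge on a shared product.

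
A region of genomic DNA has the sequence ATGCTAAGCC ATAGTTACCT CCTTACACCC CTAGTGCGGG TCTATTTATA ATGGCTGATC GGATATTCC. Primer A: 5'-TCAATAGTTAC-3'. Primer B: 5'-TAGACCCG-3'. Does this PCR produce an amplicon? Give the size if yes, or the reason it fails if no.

No product — primer A has no binding site in the template.

Primer A (TCAATAGTTAC) does not match the top strand, and its reverse complement GTAACTATTGA does not match either.
With no annealing site for primer A, no amplification occurs.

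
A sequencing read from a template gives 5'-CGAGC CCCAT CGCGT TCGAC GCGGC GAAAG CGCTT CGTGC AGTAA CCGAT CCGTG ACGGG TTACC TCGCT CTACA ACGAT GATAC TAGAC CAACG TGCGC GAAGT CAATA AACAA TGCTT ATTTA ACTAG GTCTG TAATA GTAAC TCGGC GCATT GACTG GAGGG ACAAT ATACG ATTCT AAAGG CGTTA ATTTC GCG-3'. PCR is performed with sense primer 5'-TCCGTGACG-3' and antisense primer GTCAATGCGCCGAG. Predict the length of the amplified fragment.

Forward primer TCCGTGACG is found on the top strand at positions 50–58.
Taking the reverse complement of GTCAATGCGCCGAG gives CTCGGCGCATTGAC, found at positions 145–158 on the template; the primer anneals here to the top strand with its 3' end pointing upstream.
The product runs from position 50 to position 158, so its length is 158 − 50 + 1 = 109 bp.

109 bp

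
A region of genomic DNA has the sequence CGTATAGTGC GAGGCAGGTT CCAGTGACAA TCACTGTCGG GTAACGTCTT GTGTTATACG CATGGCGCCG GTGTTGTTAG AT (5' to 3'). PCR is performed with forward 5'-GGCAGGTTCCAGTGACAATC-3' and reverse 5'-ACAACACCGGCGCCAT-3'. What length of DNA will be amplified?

Scanning the template, GGCAGGTTCCAGTGACAATC occurs at positions 13–32; this primer anneals to the bottom strand there with its 3' end pointing downstream.
Taking the reverse complement of ACAACACCGGCGCCAT gives ATGGCGCCGGTGTTGT, found at positions 62–77 on the template; the primer anneals here to the top strand with its 3' end pointing upstream.
Amplicon spans positions 13–77: 65 bp.

65 bp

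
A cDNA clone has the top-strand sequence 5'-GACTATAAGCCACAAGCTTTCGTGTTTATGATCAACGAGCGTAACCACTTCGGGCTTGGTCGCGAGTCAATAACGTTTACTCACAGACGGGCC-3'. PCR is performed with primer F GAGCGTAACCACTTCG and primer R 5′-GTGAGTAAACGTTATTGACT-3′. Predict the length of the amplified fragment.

Scanning the template, GAGCGTAACCACTTCG occurs at positions 37–52; this primer anneals to the bottom strand there with its 3' end pointing downstream.
The reverse primer's reverse complement is AGTCAATAACGTTTACTCAC, which matches the template at positions 65–84.
Product length = (reverse-primer end) − (forward-primer start) + 1 = 84 − 37 + 1 = 48 bp.

48 bp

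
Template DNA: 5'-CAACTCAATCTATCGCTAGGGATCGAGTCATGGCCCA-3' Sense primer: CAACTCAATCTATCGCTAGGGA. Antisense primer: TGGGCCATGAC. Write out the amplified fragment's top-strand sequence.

Scanning the template, CAACTCAATCTATCGCTAGGGA occurs at positions 1–22; this primer anneals to the bottom strand there with its 3' end pointing downstream.
Taking the reverse complement of TGGGCCATGAC gives GTCATGGCCCA, found at positions 27–37 on the template; the primer anneals here to the top strand with its 3' end pointing upstream.
The product is the template from position 1 through 37 (37 bp).

5'-CAACTCAATCTATCGCTAGGGATCGAGTCATGGCCCA-3'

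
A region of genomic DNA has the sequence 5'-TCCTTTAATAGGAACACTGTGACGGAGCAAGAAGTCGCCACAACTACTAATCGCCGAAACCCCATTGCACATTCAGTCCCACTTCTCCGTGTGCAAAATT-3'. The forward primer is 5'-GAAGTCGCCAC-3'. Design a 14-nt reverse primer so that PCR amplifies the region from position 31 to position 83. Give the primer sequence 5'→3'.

5'-AGTGGGACTGAATG-3'

The product's 3' end on the top strand is position 83.
The reverse primer anneals to the top strand over positions 70–83, i.e. to CATTCAGTCCCACT.
Its sequence written 5'→3' is the reverse complement: AGTGGGACTGAATG.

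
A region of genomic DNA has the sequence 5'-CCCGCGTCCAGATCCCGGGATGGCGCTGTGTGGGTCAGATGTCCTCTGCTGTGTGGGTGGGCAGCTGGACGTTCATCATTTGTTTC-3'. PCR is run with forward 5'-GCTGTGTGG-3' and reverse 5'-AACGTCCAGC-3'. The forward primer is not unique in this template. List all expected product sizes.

49 bp, 26 bp

The forward primer GCTGTGTGG matches the top strand at positions 25–33, 48–56.
The reverse primer's reverse complement is GCTGGACGTT, matching at positions 64–73.
Each forward site pairs with the reverse site to give a product ending at position 73: sizes 49, 26 bp.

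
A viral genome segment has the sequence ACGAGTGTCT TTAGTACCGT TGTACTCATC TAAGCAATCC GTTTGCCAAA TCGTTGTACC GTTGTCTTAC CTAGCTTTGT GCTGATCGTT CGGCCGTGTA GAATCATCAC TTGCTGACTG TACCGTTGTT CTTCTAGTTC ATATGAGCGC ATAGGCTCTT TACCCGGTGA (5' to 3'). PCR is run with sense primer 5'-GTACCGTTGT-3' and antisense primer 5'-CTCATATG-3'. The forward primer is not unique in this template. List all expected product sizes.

134 bp, 92 bp, 28 bp

The forward primer GTACCGTTGT matches the top strand at positions 14–23, 56–65, 120–129.
The reverse primer's reverse complement is CATATGAG, matching at positions 140–147.
Each forward site pairs with the reverse site to give a product ending at position 147: sizes 134, 92, 28 bp.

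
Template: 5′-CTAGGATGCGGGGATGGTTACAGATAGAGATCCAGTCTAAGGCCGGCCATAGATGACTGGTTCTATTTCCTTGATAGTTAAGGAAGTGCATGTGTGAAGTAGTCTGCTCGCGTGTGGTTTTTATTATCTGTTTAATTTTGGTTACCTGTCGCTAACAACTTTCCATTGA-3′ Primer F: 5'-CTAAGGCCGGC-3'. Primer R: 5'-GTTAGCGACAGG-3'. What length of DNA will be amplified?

Scanning the template, CTAAGGCCGGC occurs at positions 37–47; this primer anneals to the bottom strand there with its 3' end pointing downstream.
Reverse complement of the reverse primer: CCTGTCGCTAAC. This occurs on the top strand at positions 145–156.
Product length = (reverse-primer end) − (forward-primer start) + 1 = 156 − 37 + 1 = 120 bp.

120 bp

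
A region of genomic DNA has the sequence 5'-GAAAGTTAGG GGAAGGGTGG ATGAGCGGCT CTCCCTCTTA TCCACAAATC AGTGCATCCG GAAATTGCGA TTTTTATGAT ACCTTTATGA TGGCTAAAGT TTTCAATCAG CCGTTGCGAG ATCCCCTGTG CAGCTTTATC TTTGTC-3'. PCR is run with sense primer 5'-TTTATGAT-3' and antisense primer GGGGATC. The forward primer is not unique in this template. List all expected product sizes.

The forward primer TTTATGAT matches the top strand at positions 73–80, 84–91.
The reverse primer's reverse complement is GATCCCC, matching at positions 120–126.
Each forward site pairs with the reverse site to give a product ending at position 126: sizes 54, 43 bp.

54 bp, 43 bp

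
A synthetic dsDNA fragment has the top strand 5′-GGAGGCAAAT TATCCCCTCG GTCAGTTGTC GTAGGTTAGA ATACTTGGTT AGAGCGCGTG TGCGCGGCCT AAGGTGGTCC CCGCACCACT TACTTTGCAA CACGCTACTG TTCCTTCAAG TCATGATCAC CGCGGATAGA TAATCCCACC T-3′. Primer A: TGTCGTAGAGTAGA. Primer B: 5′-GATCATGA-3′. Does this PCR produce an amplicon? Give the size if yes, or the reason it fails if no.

No product — primer A has no binding site in the template.

Primer A (TGTCGTAGAGTAGA) does not match the top strand, and its reverse complement TCTACTCTACGACA does not match either.
With no annealing site for primer A, no amplification occurs.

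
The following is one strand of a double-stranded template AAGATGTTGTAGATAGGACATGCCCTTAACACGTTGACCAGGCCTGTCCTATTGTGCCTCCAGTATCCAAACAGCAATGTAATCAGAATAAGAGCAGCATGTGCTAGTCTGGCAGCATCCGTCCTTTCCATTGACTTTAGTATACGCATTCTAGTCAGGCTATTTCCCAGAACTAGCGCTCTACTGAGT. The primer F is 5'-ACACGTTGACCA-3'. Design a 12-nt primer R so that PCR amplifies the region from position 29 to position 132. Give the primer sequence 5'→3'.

The product's 3' end on the top strand is position 132.
The reverse primer anneals to the top strand over positions 121–132, i.e. to GTCCTTTCCATT.
Its sequence written 5'→3' is the reverse complement: AATGGAAAGGAC.

5'-AATGGAAAGGAC-3'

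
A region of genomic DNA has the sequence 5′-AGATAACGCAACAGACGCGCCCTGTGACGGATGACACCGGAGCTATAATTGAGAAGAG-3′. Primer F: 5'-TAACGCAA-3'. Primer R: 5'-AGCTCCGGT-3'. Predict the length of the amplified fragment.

Scanning the template, TAACGCAA occurs at positions 4–11; this primer anneals to the bottom strand there with its 3' end pointing downstream.
The reverse primer's reverse complement is ACCGGAGCT, which matches the template at positions 36–44.
The product runs from position 4 to position 44, so its length is 44 − 4 + 1 = 41 bp.

41 bp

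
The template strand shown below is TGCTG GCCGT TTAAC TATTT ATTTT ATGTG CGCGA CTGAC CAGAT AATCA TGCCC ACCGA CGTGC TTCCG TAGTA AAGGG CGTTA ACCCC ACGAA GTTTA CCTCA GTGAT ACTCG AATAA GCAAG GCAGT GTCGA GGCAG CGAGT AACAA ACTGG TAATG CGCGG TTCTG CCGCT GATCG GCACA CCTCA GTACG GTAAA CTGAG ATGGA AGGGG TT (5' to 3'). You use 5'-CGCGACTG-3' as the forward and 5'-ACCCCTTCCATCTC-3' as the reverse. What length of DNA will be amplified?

186 bp

Forward primer CGCGACTG is found on the top strand at positions 31–38.
The reverse primer's reverse complement is GAGATGGAAGGGGT, which matches the template at positions 203–216.
Product length = (reverse-primer end) − (forward-primer start) + 1 = 216 − 31 + 1 = 186 bp.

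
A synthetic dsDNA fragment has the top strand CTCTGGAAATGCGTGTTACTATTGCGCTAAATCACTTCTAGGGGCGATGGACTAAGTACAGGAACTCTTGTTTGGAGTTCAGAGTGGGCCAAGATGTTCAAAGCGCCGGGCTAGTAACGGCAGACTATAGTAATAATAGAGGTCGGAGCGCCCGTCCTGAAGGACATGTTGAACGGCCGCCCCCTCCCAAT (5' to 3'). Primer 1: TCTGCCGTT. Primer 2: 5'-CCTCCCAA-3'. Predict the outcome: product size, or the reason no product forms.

Primer 1 (TCTGCCGTT) has reverse complement AACGGCAGA, which matches the top strand at positions 116–124; primer 1 anneals to the top strand there with its 3' end pointing upstream toward position 116.
Primer 2 (CCTCCCAA) matches the top strand directly at positions 183–190; it anneals to the bottom strand with its 3' end pointing downstream toward position 190.
The 3' ends diverge (primer 1 extends toward position 1, primer 2 toward position 191), so the primers never converge on a shared product.

No product — the primers' 3' ends point away from each other.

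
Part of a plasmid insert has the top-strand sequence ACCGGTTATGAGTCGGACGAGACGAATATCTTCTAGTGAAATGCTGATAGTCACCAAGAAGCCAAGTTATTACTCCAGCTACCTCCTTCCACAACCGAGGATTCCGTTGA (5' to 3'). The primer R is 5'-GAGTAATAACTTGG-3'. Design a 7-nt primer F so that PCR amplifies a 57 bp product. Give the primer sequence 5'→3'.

The reverse primer's reverse complement CCAAGTTATTACTC matches the template at positions 62–75, so the product ends at position 75.
A 57 bp product then starts at position 75 − 57 + 1 = 19.
The forward primer is identical to the top strand there: GAGACGA.

5'-GAGACGA-3'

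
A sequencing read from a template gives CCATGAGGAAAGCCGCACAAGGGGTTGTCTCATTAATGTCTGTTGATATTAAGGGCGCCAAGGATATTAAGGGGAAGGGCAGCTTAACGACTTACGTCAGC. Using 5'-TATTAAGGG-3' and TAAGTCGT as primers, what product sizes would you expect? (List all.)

48 bp, 30 bp

The forward primer TATTAAGGG matches the top strand at positions 47–55, 65–73.
The reverse primer's reverse complement is ACGACTTA, matching at positions 87–94.
Each forward site pairs with the reverse site to give a product ending at position 94: sizes 48, 30 bp.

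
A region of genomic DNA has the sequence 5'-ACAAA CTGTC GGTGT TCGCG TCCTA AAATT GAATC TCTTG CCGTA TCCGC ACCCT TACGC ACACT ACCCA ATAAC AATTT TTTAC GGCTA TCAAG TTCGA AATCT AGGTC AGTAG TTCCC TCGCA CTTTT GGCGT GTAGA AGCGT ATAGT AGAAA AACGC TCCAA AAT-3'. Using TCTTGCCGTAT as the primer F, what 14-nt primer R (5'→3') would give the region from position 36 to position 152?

The product's 3' end on the top strand is position 152.
The reverse primer anneals to the top strand over positions 139–152, i.e. to GAAGCGTATAGTAG.
Its sequence written 5'→3' is the reverse complement: CTACTATACGCTTC.

5'-CTACTATACGCTTC-3'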